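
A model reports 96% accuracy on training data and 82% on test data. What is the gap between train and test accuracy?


Gap = train_accuracy - test_accuracy
= 96 - 82
= 14%
This gap suggests the model is overfitting.

14


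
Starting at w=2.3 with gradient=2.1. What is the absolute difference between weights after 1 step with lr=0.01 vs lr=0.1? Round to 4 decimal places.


With lr=0.01: w_new = 2.3 - 0.01 * 2.1 = 2.279
With lr=0.1: w_new = 2.3 - 0.1 * 2.1 = 2.09
Absolute difference = |2.279 - 2.09|
= 0.1890

0.1890


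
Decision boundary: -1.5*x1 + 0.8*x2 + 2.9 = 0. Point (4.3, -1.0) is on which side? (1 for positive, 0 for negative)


Compute -1.5 * 4.3 + 0.8 * -1.0 + 2.9
= -6.45 + -0.8 + 2.9
= -4.35
Since -4.35 < 0, the point is on the negative side.

0


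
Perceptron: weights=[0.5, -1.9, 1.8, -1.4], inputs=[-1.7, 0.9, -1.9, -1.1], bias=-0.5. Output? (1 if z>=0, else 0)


z = w . x + b
= 0.5*-1.7 + -1.9*0.9 + 1.8*-1.9 + -1.4*-1.1 + -0.5
= -0.85 + -1.71 + -3.42 + 1.54 + -0.5
= -4.44 + -0.5
= -4.94
Since z = -4.94 < 0, output = 0

0


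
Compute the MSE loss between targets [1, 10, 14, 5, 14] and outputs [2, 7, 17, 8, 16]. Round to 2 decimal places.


Differences: [-1, 3, -3, -3, -2]
Squared errors: [1, 9, 9, 9, 4]
Sum of squared errors = 32
MSE = 32 / 5 = 6.40

6.40


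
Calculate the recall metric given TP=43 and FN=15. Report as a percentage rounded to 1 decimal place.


Recall = TP / (TP + FN) * 100
= 43 / (43 + 15)
= 43 / 58
= 0.7414
= 74.1%

74.1


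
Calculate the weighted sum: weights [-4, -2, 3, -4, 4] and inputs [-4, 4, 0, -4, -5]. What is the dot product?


Element-wise products:
-4 * -4 = 16
-2 * 4 = -8
3 * 0 = 0
-4 * -4 = 16
4 * -5 = -20
Sum = 16 + -8 + 0 + 16 + -20
= 4

4


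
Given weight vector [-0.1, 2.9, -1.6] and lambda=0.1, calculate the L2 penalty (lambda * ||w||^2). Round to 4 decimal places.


Squaring each weight:
(-0.1)^2 = 0.01
2.9^2 = 8.41
(-1.6)^2 = 2.56
Sum of squares = 10.98
Penalty = 0.1 * 10.98 = 1.0980

1.0980


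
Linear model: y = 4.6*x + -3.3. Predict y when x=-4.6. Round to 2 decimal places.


y = 4.6 * -4.6 + (-3.3)
= -21.16 + (-3.3)
= -24.46

-24.46


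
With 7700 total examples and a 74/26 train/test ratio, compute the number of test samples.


Train samples = 7700 * 74% = 5698
Test samples = 7700 - 5698
= 2002

2002


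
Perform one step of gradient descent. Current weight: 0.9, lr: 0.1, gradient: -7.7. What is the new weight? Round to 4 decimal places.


w_new = w_old - lr * gradient
= 0.9 - 0.1 * -7.7
= 0.9 - (-0.77)
= 1.6700

1.6700


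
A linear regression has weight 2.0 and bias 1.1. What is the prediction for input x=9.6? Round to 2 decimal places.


y = 2.0 * 9.6 + (1.1)
= 19.2 + (1.1)
= 20.30

20.30


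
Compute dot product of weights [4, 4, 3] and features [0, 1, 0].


Element-wise products:
4 * 0 = 0
4 * 1 = 4
3 * 0 = 0
Sum = 0 + 4 + 0
= 4

4


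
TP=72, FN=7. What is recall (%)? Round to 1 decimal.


Recall = TP / (TP + FN) * 100
= 72 / (72 + 7)
= 72 / 79
= 0.9114
= 91.1%

91.1


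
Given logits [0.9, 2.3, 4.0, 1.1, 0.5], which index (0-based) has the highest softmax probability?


Softmax is a monotonic transformation, so it preserves the argmax.
We need to find the index of the maximum logit.
Index 0: 0.9
Index 1: 2.3
Index 2: 4.0
Index 3: 1.1
Index 4: 0.5
Maximum logit = 4.0 at index 2

2


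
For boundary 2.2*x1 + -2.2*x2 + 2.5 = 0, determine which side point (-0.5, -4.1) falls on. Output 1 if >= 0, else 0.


Compute 2.2 * -0.5 + -2.2 * -4.1 + 2.5
= -1.1 + 9.02 + 2.5
= 10.42
Since 10.42 >= 0, the point is on the positive side.

1


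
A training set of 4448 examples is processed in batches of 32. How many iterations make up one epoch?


Iterations per epoch = dataset_size / batch_size
= 4448 / 32
= 139

139


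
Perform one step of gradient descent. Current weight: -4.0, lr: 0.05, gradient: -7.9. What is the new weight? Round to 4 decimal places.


w_new = w_old - lr * gradient
= -4.0 - 0.05 * -7.9
= -4.0 - (-0.395)
= -3.6050

-3.6050


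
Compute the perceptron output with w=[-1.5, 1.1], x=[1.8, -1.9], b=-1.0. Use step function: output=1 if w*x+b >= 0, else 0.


z = w . x + b
= -1.5*1.8 + 1.1*-1.9 + -1.0
= -2.7 + -2.09 + -1.0
= -4.79 + -1.0
= -5.79
Since z = -5.79 < 0, output = 0

0


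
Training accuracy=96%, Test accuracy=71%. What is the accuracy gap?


Gap = train_accuracy - test_accuracy
= 96 - 71
= 25%
This large gap strongly indicates overfitting.

25


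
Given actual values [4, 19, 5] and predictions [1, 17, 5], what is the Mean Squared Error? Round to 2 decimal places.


Differences: [3, 2, 0]
Squared errors: [9, 4, 0]
Sum of squared errors = 13
MSE = 13 / 3 = 4.33

4.33


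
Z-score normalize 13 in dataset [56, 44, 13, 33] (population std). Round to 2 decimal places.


Mean = (56 + 44 + 13 + 33) / 4 = 36.5
Variance = sum((x_i - mean)^2) / n = 250.25
Std = sqrt(250.25) = 15.8193
Z = (x - mean) / std
= (13 - 36.5) / 15.8193
= -23.5 / 15.8193
= -1.49

-1.49


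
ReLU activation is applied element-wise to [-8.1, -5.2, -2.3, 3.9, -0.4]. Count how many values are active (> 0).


ReLU(x) = max(0, x) for each element:
ReLU(-8.1) = 0
ReLU(-5.2) = 0
ReLU(-2.3) = 0
ReLU(3.9) = 3.9
ReLU(-0.4) = 0
Active neurons (>0): 1

1


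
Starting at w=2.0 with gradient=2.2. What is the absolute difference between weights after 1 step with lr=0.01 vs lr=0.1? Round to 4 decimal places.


With lr=0.01: w_new = 2.0 - 0.01 * 2.2 = 1.978
With lr=0.1: w_new = 2.0 - 0.1 * 2.2 = 1.78
Absolute difference = |1.978 - 1.78|
= 0.1980

0.1980


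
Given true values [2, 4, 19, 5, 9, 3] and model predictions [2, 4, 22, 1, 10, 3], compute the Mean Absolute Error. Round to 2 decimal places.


Absolute errors: [0, 0, 3, 4, 1, 0]
Sum of absolute errors = 8
MAE = 8 / 6 = 1.33

1.33


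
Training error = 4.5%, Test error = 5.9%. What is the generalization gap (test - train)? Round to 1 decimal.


Generalization gap = test_error - train_error
= 5.9 - 4.5
= 1.4%
A small gap suggests good generalization.

1.4


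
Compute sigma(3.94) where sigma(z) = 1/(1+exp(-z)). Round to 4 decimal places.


sigmoid(z) = 1 / (1 + exp(-z))
exp(-(3.94)) = exp(-3.94) = 0.0194
1 + 0.0194 = 1.0194
1 / 1.0194 = 0.9809

0.9809


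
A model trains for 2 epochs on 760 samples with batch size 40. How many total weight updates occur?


Iterations per epoch = 760 / 40 = 19
Total updates = iterations_per_epoch * epochs
= 19 * 2
= 38

38


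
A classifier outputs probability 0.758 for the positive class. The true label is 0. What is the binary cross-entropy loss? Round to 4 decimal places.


For y=0: Loss = -log(1-p)
= -log(1 - 0.758)
= -log(0.242)
= -(-1.4188)
= 1.4188

1.4188


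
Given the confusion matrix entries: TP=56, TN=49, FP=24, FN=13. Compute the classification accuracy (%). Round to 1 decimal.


Accuracy = (TP + TN) / (TP + TN + FP + FN) * 100
= (56 + 49) / (56 + 49 + 24 + 13)
= 105 / 142
= 0.7394
= 73.9%

73.9


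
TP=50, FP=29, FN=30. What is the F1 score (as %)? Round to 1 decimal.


Precision = TP / (TP + FP) = 50 / 79 = 0.6329
Recall = TP / (TP + FN) = 50 / 80 = 0.625
F1 = 2 * P * R / (P + R)
= 2 * 0.6329 * 0.625 / (0.6329 + 0.625)
= 0.7911 / 1.2579
= 0.6289
As percentage: 62.9%

62.9


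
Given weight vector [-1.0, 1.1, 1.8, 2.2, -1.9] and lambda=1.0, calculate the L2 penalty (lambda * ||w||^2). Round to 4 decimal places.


Squaring each weight:
(-1.0)^2 = 1.0
1.1^2 = 1.21
1.8^2 = 3.24
2.2^2 = 4.84
(-1.9)^2 = 3.61
Sum of squares = 13.9
Penalty = 1.0 * 13.9 = 13.9000

13.9000


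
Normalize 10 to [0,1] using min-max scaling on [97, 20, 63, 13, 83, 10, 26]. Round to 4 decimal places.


Min = 10, Max = 97
Range = 97 - 10 = 87
Scaled = (x - min) / (max - min)
= (10 - 10) / 87
= 0 / 87
= 0.0000

0.0000


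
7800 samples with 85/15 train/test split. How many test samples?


Train samples = 7800 * 85% = 6630
Test samples = 7800 - 6630
= 1170

1170


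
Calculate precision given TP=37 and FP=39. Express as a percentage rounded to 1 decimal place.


Precision = TP / (TP + FP) * 100
= 37 / (37 + 39)
= 37 / 76
= 0.4868
= 48.7%

48.7


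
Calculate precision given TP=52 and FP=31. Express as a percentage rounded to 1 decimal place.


Precision = TP / (TP + FP) * 100
= 52 / (52 + 31)
= 52 / 83
= 0.6265
= 62.7%

62.7


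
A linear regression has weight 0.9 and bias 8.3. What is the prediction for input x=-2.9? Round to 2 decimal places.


y = 0.9 * -2.9 + (8.3)
= -2.61 + (8.3)
= 5.69

5.69


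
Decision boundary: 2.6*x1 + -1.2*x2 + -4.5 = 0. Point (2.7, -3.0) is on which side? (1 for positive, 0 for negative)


Compute 2.6 * 2.7 + -1.2 * -3.0 + -4.5
= 7.02 + 3.6 + -4.5
= 6.12
Since 6.12 >= 0, the point is on the positive side.

1


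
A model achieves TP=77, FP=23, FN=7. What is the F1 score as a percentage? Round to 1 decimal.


Precision = TP / (TP + FP) = 77 / 100 = 0.77
Recall = TP / (TP + FN) = 77 / 84 = 0.9167
F1 = 2 * P * R / (P + R)
= 2 * 0.77 * 0.9167 / (0.77 + 0.9167)
= 1.4117 / 1.6867
= 0.837
As percentage: 83.7%

83.7


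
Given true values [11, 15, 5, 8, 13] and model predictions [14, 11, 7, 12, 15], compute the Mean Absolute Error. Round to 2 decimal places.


Absolute errors: [3, 4, 2, 4, 2]
Sum of absolute errors = 15
MAE = 15 / 5 = 3.00

3.00


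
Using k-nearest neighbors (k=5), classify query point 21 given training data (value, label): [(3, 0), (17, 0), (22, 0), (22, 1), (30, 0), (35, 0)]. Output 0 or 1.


Distances from query 21:
Point 22 (class 0): distance = 1
Point 22 (class 1): distance = 1
Point 17 (class 0): distance = 4
Point 30 (class 0): distance = 9
Point 35 (class 0): distance = 14
K=5 nearest neighbors: classes = [0, 1, 0, 0, 0]
Votes for class 1: 1 / 5
Majority vote => class 0

0


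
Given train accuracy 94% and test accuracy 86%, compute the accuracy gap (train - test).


Gap = train_accuracy - test_accuracy
= 94 - 86
= 8%
This moderate gap may indicate mild overfitting.

8


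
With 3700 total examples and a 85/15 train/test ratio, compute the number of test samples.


Train samples = 3700 * 85% = 3145
Test samples = 3700 - 3145
= 555

555


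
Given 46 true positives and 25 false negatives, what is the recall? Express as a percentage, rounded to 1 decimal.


Recall = TP / (TP + FN) * 100
= 46 / (46 + 25)
= 46 / 71
= 0.6479
= 64.8%

64.8


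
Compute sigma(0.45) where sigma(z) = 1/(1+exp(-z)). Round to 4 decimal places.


sigmoid(z) = 1 / (1 + exp(-z))
exp(-(0.45)) = exp(-0.45) = 0.6376
1 + 0.6376 = 1.6376
1 / 1.6376 = 0.6106

0.6106


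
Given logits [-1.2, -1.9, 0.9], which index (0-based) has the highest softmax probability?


Softmax is a monotonic transformation, so it preserves the argmax.
We need to find the index of the maximum logit.
Index 0: -1.2
Index 1: -1.9
Index 2: 0.9
Maximum logit = 0.9 at index 2

2


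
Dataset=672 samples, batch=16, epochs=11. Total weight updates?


Iterations per epoch = 672 / 16 = 42
Total updates = iterations_per_epoch * epochs
= 42 * 11
= 462

462


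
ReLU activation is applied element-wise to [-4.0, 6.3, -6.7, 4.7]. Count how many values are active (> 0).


ReLU(x) = max(0, x) for each element:
ReLU(-4.0) = 0
ReLU(6.3) = 6.3
ReLU(-6.7) = 0
ReLU(4.7) = 4.7
Active neurons (>0): 2

2


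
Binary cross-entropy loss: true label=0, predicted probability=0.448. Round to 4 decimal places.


For y=0: Loss = -log(1-p)
= -log(1 - 0.448)
= -log(0.552)
= -(-0.5942)
= 0.5942

0.5942


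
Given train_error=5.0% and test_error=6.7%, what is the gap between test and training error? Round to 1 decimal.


Generalization gap = test_error - train_error
= 6.7 - 5.0
= 1.7%
A small gap suggests good generalization.

1.7


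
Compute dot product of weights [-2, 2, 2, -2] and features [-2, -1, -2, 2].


Element-wise products:
-2 * -2 = 4
2 * -1 = -2
2 * -2 = -4
-2 * 2 = -4
Sum = 4 + -2 + -4 + -4
= -6

-6


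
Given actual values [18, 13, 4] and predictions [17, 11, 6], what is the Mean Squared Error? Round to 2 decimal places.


Differences: [1, 2, -2]
Squared errors: [1, 4, 4]
Sum of squared errors = 9
MSE = 9 / 3 = 3.00

3.00


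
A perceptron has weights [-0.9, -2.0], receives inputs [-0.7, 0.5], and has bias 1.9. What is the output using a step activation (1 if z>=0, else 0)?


z = w . x + b
= -0.9*-0.7 + -2.0*0.5 + 1.9
= 0.63 + -1.0 + 1.9
= -0.37 + 1.9
= 1.53
Since z = 1.53 >= 0, output = 1

1


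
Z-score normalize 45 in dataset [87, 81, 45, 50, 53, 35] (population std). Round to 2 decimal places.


Mean = (87 + 81 + 45 + 50 + 53 + 35) / 6 = 58.5
Variance = sum((x_i - mean)^2) / n = 359.25
Std = sqrt(359.25) = 18.9539
Z = (x - mean) / std
= (45 - 58.5) / 18.9539
= -13.5 / 18.9539
= -0.71

-0.71


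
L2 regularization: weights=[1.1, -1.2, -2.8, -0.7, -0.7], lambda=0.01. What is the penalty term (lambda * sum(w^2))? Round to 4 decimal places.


Squaring each weight:
1.1^2 = 1.21
(-1.2)^2 = 1.44
(-2.8)^2 = 7.84
(-0.7)^2 = 0.49
(-0.7)^2 = 0.49
Sum of squares = 11.47
Penalty = 0.01 * 11.47 = 0.1147

0.1147


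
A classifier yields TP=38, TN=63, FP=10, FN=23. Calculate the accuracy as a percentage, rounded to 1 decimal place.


Accuracy = (TP + TN) / (TP + TN + FP + FN) * 100
= (38 + 63) / (38 + 63 + 10 + 23)
= 101 / 134
= 0.7537
= 75.4%

75.4


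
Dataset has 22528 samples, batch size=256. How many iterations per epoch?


Iterations per epoch = dataset_size / batch_size
= 22528 / 256
= 88

88


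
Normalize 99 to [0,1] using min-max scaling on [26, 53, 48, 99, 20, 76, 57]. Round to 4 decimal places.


Min = 20, Max = 99
Range = 99 - 20 = 79
Scaled = (x - min) / (max - min)
= (99 - 20) / 79
= 79 / 79
= 1.0000

1.0000


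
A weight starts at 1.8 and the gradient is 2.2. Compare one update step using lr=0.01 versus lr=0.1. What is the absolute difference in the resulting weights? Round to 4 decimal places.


With lr=0.01: w_new = 1.8 - 0.01 * 2.2 = 1.778
With lr=0.1: w_new = 1.8 - 0.1 * 2.2 = 1.58
Absolute difference = |1.778 - 1.58|
= 0.1980

0.1980


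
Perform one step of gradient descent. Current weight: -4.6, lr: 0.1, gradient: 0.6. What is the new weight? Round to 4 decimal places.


w_new = w_old - lr * gradient
= -4.6 - 0.1 * 0.6
= -4.6 - (0.06)
= -4.6600

-4.6600


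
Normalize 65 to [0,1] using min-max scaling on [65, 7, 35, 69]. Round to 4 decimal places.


Min = 7, Max = 69
Range = 69 - 7 = 62
Scaled = (x - min) / (max - min)
= (65 - 7) / 62
= 58 / 62
= 0.9355

0.9355


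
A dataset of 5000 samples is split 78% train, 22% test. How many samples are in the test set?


Train samples = 5000 * 78% = 3900
Test samples = 5000 - 3900
= 1100

1100


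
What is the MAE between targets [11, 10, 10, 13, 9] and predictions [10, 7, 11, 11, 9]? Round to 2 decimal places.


Absolute errors: [1, 3, 1, 2, 0]
Sum of absolute errors = 7
MAE = 7 / 5 = 1.40

1.40


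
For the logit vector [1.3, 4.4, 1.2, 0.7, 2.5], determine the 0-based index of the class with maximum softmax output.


Softmax is a monotonic transformation, so it preserves the argmax.
We need to find the index of the maximum logit.
Index 0: 1.3
Index 1: 4.4
Index 2: 1.2
Index 3: 0.7
Index 4: 2.5
Maximum logit = 4.4 at index 1

1


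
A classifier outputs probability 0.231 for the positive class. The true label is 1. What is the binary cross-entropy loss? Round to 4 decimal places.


For y=1: Loss = -log(p)
= -log(0.231)
= -(-1.4653)
= 1.4653

1.4653


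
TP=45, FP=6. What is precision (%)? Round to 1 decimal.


Precision = TP / (TP + FP) * 100
= 45 / (45 + 6)
= 45 / 51
= 0.8824
= 88.2%

88.2


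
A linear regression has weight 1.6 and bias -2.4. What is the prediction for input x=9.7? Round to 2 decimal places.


y = 1.6 * 9.7 + (-2.4)
= 15.52 + (-2.4)
= 13.12

13.12


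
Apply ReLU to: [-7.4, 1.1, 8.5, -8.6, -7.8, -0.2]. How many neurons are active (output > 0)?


ReLU(x) = max(0, x) for each element:
ReLU(-7.4) = 0
ReLU(1.1) = 1.1
ReLU(8.5) = 8.5
ReLU(-8.6) = 0
ReLU(-7.8) = 0
ReLU(-0.2) = 0
Active neurons (>0): 2

2


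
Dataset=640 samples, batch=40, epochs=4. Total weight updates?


Iterations per epoch = 640 / 40 = 16
Total updates = iterations_per_epoch * epochs
= 16 * 4
= 64

64


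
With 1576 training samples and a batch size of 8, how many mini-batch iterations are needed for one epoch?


Iterations per epoch = dataset_size / batch_size
= 1576 / 8
= 197

197


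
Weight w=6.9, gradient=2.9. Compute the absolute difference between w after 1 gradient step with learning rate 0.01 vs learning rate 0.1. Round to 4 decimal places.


With lr=0.01: w_new = 6.9 - 0.01 * 2.9 = 6.871
With lr=0.1: w_new = 6.9 - 0.1 * 2.9 = 6.61
Absolute difference = |6.871 - 6.61|
= 0.2610

0.2610


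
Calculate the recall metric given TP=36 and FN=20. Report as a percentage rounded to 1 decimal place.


Recall = TP / (TP + FN) * 100
= 36 / (36 + 20)
= 36 / 56
= 0.6429
= 64.3%

64.3


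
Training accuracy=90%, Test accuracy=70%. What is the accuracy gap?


Gap = train_accuracy - test_accuracy
= 90 - 70
= 20%
This gap suggests the model is overfitting.

20


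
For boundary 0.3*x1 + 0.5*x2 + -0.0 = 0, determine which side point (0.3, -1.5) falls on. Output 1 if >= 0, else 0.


Compute 0.3 * 0.3 + 0.5 * -1.5 + -0.0
= 0.09 + -0.75 + -0.0
= -0.66
Since -0.66 < 0, the point is on the negative side.

0


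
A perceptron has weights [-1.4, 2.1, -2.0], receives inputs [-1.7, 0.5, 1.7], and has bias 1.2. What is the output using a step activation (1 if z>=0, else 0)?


z = w . x + b
= -1.4*-1.7 + 2.1*0.5 + -2.0*1.7 + 1.2
= 2.38 + 1.05 + -3.4 + 1.2
= 0.03 + 1.2
= 1.23
Since z = 1.23 >= 0, output = 1

1


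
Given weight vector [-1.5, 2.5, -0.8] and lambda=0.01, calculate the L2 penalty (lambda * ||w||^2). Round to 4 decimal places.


Squaring each weight:
(-1.5)^2 = 2.25
2.5^2 = 6.25
(-0.8)^2 = 0.64
Sum of squares = 9.14
Penalty = 0.01 * 9.14 = 0.0914

0.0914


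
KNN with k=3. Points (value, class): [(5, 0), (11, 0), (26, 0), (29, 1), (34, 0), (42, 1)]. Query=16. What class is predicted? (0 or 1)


Distances from query 16:
Point 11 (class 0): distance = 5
Point 26 (class 0): distance = 10
Point 5 (class 0): distance = 11
K=3 nearest neighbors: classes = [0, 0, 0]
Votes for class 1: 0 / 3
Majority vote => class 0

0


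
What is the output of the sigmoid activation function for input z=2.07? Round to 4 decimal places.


sigmoid(z) = 1 / (1 + exp(-z))
exp(-(2.07)) = exp(-2.07) = 0.1262
1 + 0.1262 = 1.1262
1 / 1.1262 = 0.8880

0.8880


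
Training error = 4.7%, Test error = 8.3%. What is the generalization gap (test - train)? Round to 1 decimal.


Generalization gap = test_error - train_error
= 8.3 - 4.7
= 3.6%
A moderate gap.

3.6


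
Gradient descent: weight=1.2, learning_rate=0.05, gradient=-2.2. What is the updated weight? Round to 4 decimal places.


w_new = w_old - lr * gradient
= 1.2 - 0.05 * -2.2
= 1.2 - (-0.11)
= 1.3100

1.3100


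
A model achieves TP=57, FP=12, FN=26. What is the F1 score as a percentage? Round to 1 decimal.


Precision = TP / (TP + FP) = 57 / 69 = 0.8261
Recall = TP / (TP + FN) = 57 / 83 = 0.6867
F1 = 2 * P * R / (P + R)
= 2 * 0.8261 * 0.6867 / (0.8261 + 0.6867)
= 1.1346 / 1.5128
= 0.75
As percentage: 75.0%

75.0


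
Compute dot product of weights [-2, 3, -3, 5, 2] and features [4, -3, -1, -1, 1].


Element-wise products:
-2 * 4 = -8
3 * -3 = -9
-3 * -1 = 3
5 * -1 = -5
2 * 1 = 2
Sum = -8 + -9 + 3 + -5 + 2
= -17

-17


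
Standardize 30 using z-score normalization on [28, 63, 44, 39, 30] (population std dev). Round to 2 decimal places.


Mean = (28 + 63 + 44 + 39 + 30) / 5 = 40.8
Variance = sum((x_i - mean)^2) / n = 157.36
Std = sqrt(157.36) = 12.5443
Z = (x - mean) / std
= (30 - 40.8) / 12.5443
= -10.8 / 12.5443
= -0.86

-0.86


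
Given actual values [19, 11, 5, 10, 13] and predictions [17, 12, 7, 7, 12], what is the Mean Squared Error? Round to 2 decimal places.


Differences: [2, -1, -2, 3, 1]
Squared errors: [4, 1, 4, 9, 1]
Sum of squared errors = 19
MSE = 19 / 5 = 3.80

3.80


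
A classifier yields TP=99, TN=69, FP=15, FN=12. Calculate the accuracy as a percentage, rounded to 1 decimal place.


Accuracy = (TP + TN) / (TP + TN + FP + FN) * 100
= (99 + 69) / (99 + 69 + 15 + 12)
= 168 / 195
= 0.8615
= 86.2%

86.2


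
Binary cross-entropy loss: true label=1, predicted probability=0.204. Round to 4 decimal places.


For y=1: Loss = -log(p)
= -log(0.204)
= -(-1.5896)
= 1.5896

1.5896


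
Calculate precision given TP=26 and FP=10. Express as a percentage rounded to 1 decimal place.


Precision = TP / (TP + FP) * 100
= 26 / (26 + 10)
= 26 / 36
= 0.7222
= 72.2%

72.2


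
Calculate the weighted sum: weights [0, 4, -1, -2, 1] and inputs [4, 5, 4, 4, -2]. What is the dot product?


Element-wise products:
0 * 4 = 0
4 * 5 = 20
-1 * 4 = -4
-2 * 4 = -8
1 * -2 = -2
Sum = 0 + 20 + -4 + -8 + -2
= 6

6


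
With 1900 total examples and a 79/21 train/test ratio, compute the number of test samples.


Train samples = 1900 * 79% = 1501
Test samples = 1900 - 1501
= 399

399


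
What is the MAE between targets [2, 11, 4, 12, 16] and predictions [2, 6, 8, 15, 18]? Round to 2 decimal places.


Absolute errors: [0, 5, 4, 3, 2]
Sum of absolute errors = 14
MAE = 14 / 5 = 2.80

2.80


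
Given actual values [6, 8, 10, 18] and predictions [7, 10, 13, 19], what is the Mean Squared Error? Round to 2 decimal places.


Differences: [-1, -2, -3, -1]
Squared errors: [1, 4, 9, 1]
Sum of squared errors = 15
MSE = 15 / 4 = 3.75

3.75


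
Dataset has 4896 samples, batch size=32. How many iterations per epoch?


Iterations per epoch = dataset_size / batch_size
= 4896 / 32
= 153

153


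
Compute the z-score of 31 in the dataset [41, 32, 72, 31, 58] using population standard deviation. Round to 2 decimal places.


Mean = (41 + 32 + 72 + 31 + 58) / 5 = 46.8
Variance = sum((x_i - mean)^2) / n = 252.56
Std = sqrt(252.56) = 15.8921
Z = (x - mean) / std
= (31 - 46.8) / 15.8921
= -15.8 / 15.8921
= -0.99

-0.99


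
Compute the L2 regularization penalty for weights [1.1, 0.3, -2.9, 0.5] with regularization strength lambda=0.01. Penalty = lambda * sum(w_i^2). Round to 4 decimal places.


Squaring each weight:
1.1^2 = 1.21
0.3^2 = 0.09
(-2.9)^2 = 8.41
0.5^2 = 0.25
Sum of squares = 9.96
Penalty = 0.01 * 9.96 = 0.0996

0.0996


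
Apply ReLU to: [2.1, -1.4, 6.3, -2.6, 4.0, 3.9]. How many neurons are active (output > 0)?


ReLU(x) = max(0, x) for each element:
ReLU(2.1) = 2.1
ReLU(-1.4) = 0
ReLU(6.3) = 6.3
ReLU(-2.6) = 0
ReLU(4.0) = 4.0
ReLU(3.9) = 3.9
Active neurons (>0): 4

4


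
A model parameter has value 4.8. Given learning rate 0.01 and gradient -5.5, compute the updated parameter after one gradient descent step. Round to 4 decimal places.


w_new = w_old - lr * gradient
= 4.8 - 0.01 * -5.5
= 4.8 - (-0.055)
= 4.8550

4.8550


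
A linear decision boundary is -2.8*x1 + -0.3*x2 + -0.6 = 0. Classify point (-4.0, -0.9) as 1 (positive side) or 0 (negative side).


Compute -2.8 * -4.0 + -0.3 * -0.9 + -0.6
= 11.2 + 0.27 + -0.6
= 10.87
Since 10.87 >= 0, the point is on the positive side.

1


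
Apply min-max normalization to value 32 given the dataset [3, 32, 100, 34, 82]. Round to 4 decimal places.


Min = 3, Max = 100
Range = 100 - 3 = 97
Scaled = (x - min) / (max - min)
= (32 - 3) / 97
= 29 / 97
= 0.2990

0.2990


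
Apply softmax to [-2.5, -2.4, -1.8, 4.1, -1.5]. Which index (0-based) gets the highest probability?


Softmax is a monotonic transformation, so it preserves the argmax.
We need to find the index of the maximum logit.
Index 0: -2.5
Index 1: -2.4
Index 2: -1.8
Index 3: 4.1
Index 4: -1.5
Maximum logit = 4.1 at index 3

3


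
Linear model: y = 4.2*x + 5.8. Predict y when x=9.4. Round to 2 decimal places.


y = 4.2 * 9.4 + (5.8)
= 39.48 + (5.8)
= 45.28

45.28


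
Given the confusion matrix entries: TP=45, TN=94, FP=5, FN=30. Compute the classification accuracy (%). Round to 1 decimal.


Accuracy = (TP + TN) / (TP + TN + FP + FN) * 100
= (45 + 94) / (45 + 94 + 5 + 30)
= 139 / 174
= 0.7989
= 79.9%

79.9


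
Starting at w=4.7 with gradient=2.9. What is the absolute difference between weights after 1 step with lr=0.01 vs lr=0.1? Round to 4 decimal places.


With lr=0.01: w_new = 4.7 - 0.01 * 2.9 = 4.671
With lr=0.1: w_new = 4.7 - 0.1 * 2.9 = 4.41
Absolute difference = |4.671 - 4.41|
= 0.2610

0.2610


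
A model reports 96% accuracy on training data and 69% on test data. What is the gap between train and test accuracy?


Gap = train_accuracy - test_accuracy
= 96 - 69
= 27%
This large gap strongly indicates overfitting.

27


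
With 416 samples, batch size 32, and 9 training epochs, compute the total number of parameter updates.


Iterations per epoch = 416 / 32 = 13
Total updates = iterations_per_epoch * epochs
= 13 * 9
= 117

117


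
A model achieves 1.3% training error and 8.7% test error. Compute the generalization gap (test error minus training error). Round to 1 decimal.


Generalization gap = test_error - train_error
= 8.7 - 1.3
= 7.4%
A moderate gap.

7.4


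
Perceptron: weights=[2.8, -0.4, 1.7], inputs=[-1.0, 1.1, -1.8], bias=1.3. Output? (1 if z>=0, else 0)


z = w . x + b
= 2.8*-1.0 + -0.4*1.1 + 1.7*-1.8 + 1.3
= -2.8 + -0.44 + -3.06 + 1.3
= -6.3 + 1.3
= -5.0
Since z = -5.0 < 0, output = 0

0


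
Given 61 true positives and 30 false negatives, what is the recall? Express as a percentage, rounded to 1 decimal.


Recall = TP / (TP + FN) * 100
= 61 / (61 + 30)
= 61 / 91
= 0.6703
= 67.0%

67.0


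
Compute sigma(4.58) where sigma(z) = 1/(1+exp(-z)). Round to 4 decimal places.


sigmoid(z) = 1 / (1 + exp(-z))
exp(-(4.58)) = exp(-4.58) = 0.0103
1 + 0.0103 = 1.0103
1 / 1.0103 = 0.9898

0.9898


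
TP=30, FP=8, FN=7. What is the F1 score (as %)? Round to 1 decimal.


Precision = TP / (TP + FP) = 30 / 38 = 0.7895
Recall = TP / (TP + FN) = 30 / 37 = 0.8108
F1 = 2 * P * R / (P + R)
= 2 * 0.7895 * 0.8108 / (0.7895 + 0.8108)
= 1.2802 / 1.6003
= 0.8
As percentage: 80.0%

80.0


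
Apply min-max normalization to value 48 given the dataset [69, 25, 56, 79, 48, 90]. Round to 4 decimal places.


Min = 25, Max = 90
Range = 90 - 25 = 65
Scaled = (x - min) / (max - min)
= (48 - 25) / 65
= 23 / 65
= 0.3538

0.3538


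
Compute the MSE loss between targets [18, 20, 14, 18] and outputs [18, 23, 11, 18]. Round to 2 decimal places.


Differences: [0, -3, 3, 0]
Squared errors: [0, 9, 9, 0]
Sum of squared errors = 18
MSE = 18 / 4 = 4.50

4.50


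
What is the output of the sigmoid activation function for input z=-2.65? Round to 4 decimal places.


sigmoid(z) = 1 / (1 + exp(-z))
exp(-(-2.65)) = exp(2.65) = 14.154
1 + 14.154 = 15.154
1 / 15.154 = 0.0660

0.0660


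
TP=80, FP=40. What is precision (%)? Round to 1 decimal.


Precision = TP / (TP + FP) * 100
= 80 / (80 + 40)
= 80 / 120
= 0.6667
= 66.7%

66.7


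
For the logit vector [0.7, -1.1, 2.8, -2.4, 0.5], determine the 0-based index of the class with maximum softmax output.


Softmax is a monotonic transformation, so it preserves the argmax.
We need to find the index of the maximum logit.
Index 0: 0.7
Index 1: -1.1
Index 2: 2.8
Index 3: -2.4
Index 4: 0.5
Maximum logit = 2.8 at index 2

2


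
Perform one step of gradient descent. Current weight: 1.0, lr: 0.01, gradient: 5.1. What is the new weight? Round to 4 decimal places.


w_new = w_old - lr * gradient
= 1.0 - 0.01 * 5.1
= 1.0 - (0.051)
= 0.9490

0.9490


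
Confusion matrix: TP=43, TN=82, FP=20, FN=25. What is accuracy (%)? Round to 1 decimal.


Accuracy = (TP + TN) / (TP + TN + FP + FN) * 100
= (43 + 82) / (43 + 82 + 20 + 25)
= 125 / 170
= 0.7353
= 73.5%

73.5


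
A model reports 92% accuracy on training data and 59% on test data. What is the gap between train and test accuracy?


Gap = train_accuracy - test_accuracy
= 92 - 59
= 33%
This large gap strongly indicates overfitting.

33


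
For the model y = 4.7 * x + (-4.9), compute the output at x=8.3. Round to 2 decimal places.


y = 4.7 * 8.3 + (-4.9)
= 39.01 + (-4.9)
= 34.11

34.11


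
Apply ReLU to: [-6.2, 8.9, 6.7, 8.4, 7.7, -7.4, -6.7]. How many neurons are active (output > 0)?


ReLU(x) = max(0, x) for each element:
ReLU(-6.2) = 0
ReLU(8.9) = 8.9
ReLU(6.7) = 6.7
ReLU(8.4) = 8.4
ReLU(7.7) = 7.7
ReLU(-7.4) = 0
ReLU(-6.7) = 0
Active neurons (>0): 4

4


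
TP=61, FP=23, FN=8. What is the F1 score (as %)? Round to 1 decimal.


Precision = TP / (TP + FP) = 61 / 84 = 0.7262
Recall = TP / (TP + FN) = 61 / 69 = 0.8841
F1 = 2 * P * R / (P + R)
= 2 * 0.7262 * 0.8841 / (0.7262 + 0.8841)
= 1.284 / 1.6102
= 0.7974
As percentage: 79.7%

79.7


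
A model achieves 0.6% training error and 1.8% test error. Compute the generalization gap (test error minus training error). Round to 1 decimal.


Generalization gap = test_error - train_error
= 1.8 - 0.6
= 1.2%
A small gap suggests good generalization.

1.2


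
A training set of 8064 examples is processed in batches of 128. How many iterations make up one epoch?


Iterations per epoch = dataset_size / batch_size
= 8064 / 128
= 63

63


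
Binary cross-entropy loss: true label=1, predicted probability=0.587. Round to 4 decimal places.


For y=1: Loss = -log(p)
= -log(0.587)
= -(-0.5327)
= 0.5327

0.5327


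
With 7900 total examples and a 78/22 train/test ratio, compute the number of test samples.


Train samples = 7900 * 78% = 6162
Test samples = 7900 - 6162
= 1738

1738


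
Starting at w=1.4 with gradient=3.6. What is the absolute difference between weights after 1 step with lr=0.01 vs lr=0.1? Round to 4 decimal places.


With lr=0.01: w_new = 1.4 - 0.01 * 3.6 = 1.364
With lr=0.1: w_new = 1.4 - 0.1 * 3.6 = 1.04
Absolute difference = |1.364 - 1.04|
= 0.3240

0.3240


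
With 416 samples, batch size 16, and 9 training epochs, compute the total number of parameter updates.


Iterations per epoch = 416 / 16 = 26
Total updates = iterations_per_epoch * epochs
= 26 * 9
= 234

234


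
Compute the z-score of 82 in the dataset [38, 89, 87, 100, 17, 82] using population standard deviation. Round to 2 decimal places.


Mean = (38 + 89 + 87 + 100 + 17 + 82) / 6 = 68.8333
Variance = sum((x_i - mean)^2) / n = 919.8056
Std = sqrt(919.8056) = 30.3283
Z = (x - mean) / std
= (82 - 68.8333) / 30.3283
= 13.1667 / 30.3283
= 0.43

0.43


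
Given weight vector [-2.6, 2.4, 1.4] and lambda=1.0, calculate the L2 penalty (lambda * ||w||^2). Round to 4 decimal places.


Squaring each weight:
(-2.6)^2 = 6.76
2.4^2 = 5.76
1.4^2 = 1.96
Sum of squares = 14.48
Penalty = 1.0 * 14.48 = 14.4800

14.4800


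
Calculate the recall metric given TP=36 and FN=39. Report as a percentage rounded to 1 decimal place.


Recall = TP / (TP + FN) * 100
= 36 / (36 + 39)
= 36 / 75
= 0.48
= 48.0%

48.0


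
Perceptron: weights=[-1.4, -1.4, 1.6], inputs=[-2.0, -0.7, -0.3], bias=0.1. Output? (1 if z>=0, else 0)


z = w . x + b
= -1.4*-2.0 + -1.4*-0.7 + 1.6*-0.3 + 0.1
= 2.8 + 0.98 + -0.48 + 0.1
= 3.3 + 0.1
= 3.4
Since z = 3.4 >= 0, output = 1

1


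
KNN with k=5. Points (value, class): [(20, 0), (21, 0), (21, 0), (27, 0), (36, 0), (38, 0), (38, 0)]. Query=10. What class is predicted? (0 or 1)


Distances from query 10:
Point 20 (class 0): distance = 10
Point 21 (class 0): distance = 11
Point 21 (class 0): distance = 11
Point 27 (class 0): distance = 17
Point 36 (class 0): distance = 26
K=5 nearest neighbors: classes = [0, 0, 0, 0, 0]
Votes for class 1: 0 / 5
Majority vote => class 0

0


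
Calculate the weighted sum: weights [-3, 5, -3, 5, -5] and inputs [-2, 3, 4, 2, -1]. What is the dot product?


Element-wise products:
-3 * -2 = 6
5 * 3 = 15
-3 * 4 = -12
5 * 2 = 10
-5 * -1 = 5
Sum = 6 + 15 + -12 + 10 + 5
= 24

24


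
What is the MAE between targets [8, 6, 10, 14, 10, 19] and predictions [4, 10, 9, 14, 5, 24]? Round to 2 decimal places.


Absolute errors: [4, 4, 1, 0, 5, 5]
Sum of absolute errors = 19
MAE = 19 / 6 = 3.17

3.17


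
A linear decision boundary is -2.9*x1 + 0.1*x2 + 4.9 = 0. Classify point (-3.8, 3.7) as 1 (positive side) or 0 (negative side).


Compute -2.9 * -3.8 + 0.1 * 3.7 + 4.9
= 11.02 + 0.37 + 4.9
= 16.29
Since 16.29 >= 0, the point is on the positive side.

1


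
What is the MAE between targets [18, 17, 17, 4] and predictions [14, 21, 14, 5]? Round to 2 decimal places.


Absolute errors: [4, 4, 3, 1]
Sum of absolute errors = 12
MAE = 12 / 4 = 3.00

3.00


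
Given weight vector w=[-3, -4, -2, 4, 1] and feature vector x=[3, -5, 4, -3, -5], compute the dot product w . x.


Element-wise products:
-3 * 3 = -9
-4 * -5 = 20
-2 * 4 = -8
4 * -3 = -12
1 * -5 = -5
Sum = -9 + 20 + -8 + -12 + -5
= -14

-14


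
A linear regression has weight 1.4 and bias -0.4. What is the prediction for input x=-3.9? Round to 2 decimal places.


y = 1.4 * -3.9 + (-0.4)
= -5.46 + (-0.4)
= -5.86

-5.86


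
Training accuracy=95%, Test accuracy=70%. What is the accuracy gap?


Gap = train_accuracy - test_accuracy
= 95 - 70
= 25%
This large gap strongly indicates overfitting.

25


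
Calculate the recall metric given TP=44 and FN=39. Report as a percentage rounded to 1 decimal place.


Recall = TP / (TP + FN) * 100
= 44 / (44 + 39)
= 44 / 83
= 0.5301
= 53.0%

53.0


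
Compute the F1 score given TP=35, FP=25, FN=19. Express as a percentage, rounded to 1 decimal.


Precision = TP / (TP + FP) = 35 / 60 = 0.5833
Recall = TP / (TP + FN) = 35 / 54 = 0.6481
F1 = 2 * P * R / (P + R)
= 2 * 0.5833 * 0.6481 / (0.5833 + 0.6481)
= 0.7562 / 1.2315
= 0.614
As percentage: 61.4%

61.4


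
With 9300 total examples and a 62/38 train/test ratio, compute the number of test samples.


Train samples = 9300 * 62% = 5766
Test samples = 9300 - 5766
= 3534

3534


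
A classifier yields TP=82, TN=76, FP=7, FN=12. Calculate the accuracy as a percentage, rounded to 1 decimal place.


Accuracy = (TP + TN) / (TP + TN + FP + FN) * 100
= (82 + 76) / (82 + 76 + 7 + 12)
= 158 / 177
= 0.8927
= 89.3%

89.3


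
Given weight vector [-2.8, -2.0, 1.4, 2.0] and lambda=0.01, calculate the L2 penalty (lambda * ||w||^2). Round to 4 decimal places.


Squaring each weight:
(-2.8)^2 = 7.84
(-2.0)^2 = 4.0
1.4^2 = 1.96
2.0^2 = 4.0
Sum of squares = 17.8
Penalty = 0.01 * 17.8 = 0.1780

0.1780


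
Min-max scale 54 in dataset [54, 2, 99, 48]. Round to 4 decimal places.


Min = 2, Max = 99
Range = 99 - 2 = 97
Scaled = (x - min) / (max - min)
= (54 - 2) / 97
= 52 / 97
= 0.5361

0.5361


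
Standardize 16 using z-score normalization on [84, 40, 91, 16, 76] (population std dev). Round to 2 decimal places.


Mean = (84 + 40 + 91 + 16 + 76) / 5 = 61.4
Variance = sum((x_i - mean)^2) / n = 823.84
Std = sqrt(823.84) = 28.7026
Z = (x - mean) / std
= (16 - 61.4) / 28.7026
= -45.4 / 28.7026
= -1.58

-1.58


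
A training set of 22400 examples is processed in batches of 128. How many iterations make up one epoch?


Iterations per epoch = dataset_size / batch_size
= 22400 / 128
= 175

175


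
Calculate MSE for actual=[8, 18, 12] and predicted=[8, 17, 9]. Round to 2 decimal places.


Differences: [0, 1, 3]
Squared errors: [0, 1, 9]
Sum of squared errors = 10
MSE = 10 / 3 = 3.33

3.33


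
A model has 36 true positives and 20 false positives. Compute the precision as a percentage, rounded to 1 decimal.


Precision = TP / (TP + FP) * 100
= 36 / (36 + 20)
= 36 / 56
= 0.6429
= 64.3%

64.3


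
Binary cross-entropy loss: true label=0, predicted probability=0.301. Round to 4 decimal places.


For y=0: Loss = -log(1-p)
= -log(1 - 0.301)
= -log(0.699)
= -(-0.3581)
= 0.3581

0.3581


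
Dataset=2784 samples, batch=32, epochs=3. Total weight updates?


Iterations per epoch = 2784 / 32 = 87
Total updates = iterations_per_epoch * epochs
= 87 * 3
= 261

261


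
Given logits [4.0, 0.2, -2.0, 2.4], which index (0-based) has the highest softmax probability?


Softmax is a monotonic transformation, so it preserves the argmax.
We need to find the index of the maximum logit.
Index 0: 4.0
Index 1: 0.2
Index 2: -2.0
Index 3: 2.4
Maximum logit = 4.0 at index 0

0


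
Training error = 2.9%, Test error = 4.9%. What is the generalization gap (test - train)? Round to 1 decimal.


Generalization gap = test_error - train_error
= 4.9 - 2.9
= 2.0%
A moderate gap.

2.0


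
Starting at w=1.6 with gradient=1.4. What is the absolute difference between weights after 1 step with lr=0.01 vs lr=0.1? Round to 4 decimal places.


With lr=0.01: w_new = 1.6 - 0.01 * 1.4 = 1.586
With lr=0.1: w_new = 1.6 - 0.1 * 1.4 = 1.46
Absolute difference = |1.586 - 1.46|
= 0.1260

0.1260


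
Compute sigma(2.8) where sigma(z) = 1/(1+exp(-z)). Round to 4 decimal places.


sigmoid(z) = 1 / (1 + exp(-z))
exp(-(2.8)) = exp(-2.8) = 0.0608
1 + 0.0608 = 1.0608
1 / 1.0608 = 0.9427

0.9427


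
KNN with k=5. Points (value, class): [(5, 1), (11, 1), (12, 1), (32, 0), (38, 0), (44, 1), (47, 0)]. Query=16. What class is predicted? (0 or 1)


Distances from query 16:
Point 12 (class 1): distance = 4
Point 11 (class 1): distance = 5
Point 5 (class 1): distance = 11
Point 32 (class 0): distance = 16
Point 38 (class 0): distance = 22
K=5 nearest neighbors: classes = [1, 1, 1, 0, 0]
Votes for class 1: 3 / 5
Majority vote => class 1

1


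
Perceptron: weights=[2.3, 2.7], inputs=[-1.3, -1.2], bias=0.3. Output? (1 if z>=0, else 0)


z = w . x + b
= 2.3*-1.3 + 2.7*-1.2 + 0.3
= -2.99 + -3.24 + 0.3
= -6.23 + 0.3
= -5.93
Since z = -5.93 < 0, output = 0

0


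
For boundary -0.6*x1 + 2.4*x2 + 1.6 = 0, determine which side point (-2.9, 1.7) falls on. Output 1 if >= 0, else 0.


Compute -0.6 * -2.9 + 2.4 * 1.7 + 1.6
= 1.74 + 4.08 + 1.6
= 7.42
Since 7.42 >= 0, the point is on the positive side.

1


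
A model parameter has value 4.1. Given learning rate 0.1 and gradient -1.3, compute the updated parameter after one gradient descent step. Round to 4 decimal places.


w_new = w_old - lr * gradient
= 4.1 - 0.1 * -1.3
= 4.1 - (-0.13)
= 4.2300

4.2300


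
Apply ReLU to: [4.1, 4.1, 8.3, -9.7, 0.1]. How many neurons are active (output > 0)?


ReLU(x) = max(0, x) for each element:
ReLU(4.1) = 4.1
ReLU(4.1) = 4.1
ReLU(8.3) = 8.3
ReLU(-9.7) = 0
ReLU(0.1) = 0.1
Active neurons (>0): 4

4


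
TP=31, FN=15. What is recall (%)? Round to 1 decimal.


Recall = TP / (TP + FN) * 100
= 31 / (31 + 15)
= 31 / 46
= 0.6739
= 67.4%

67.4


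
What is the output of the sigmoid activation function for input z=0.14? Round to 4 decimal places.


sigmoid(z) = 1 / (1 + exp(-z))
exp(-(0.14)) = exp(-0.14) = 0.8694
1 + 0.8694 = 1.8694
1 / 1.8694 = 0.5349

0.5349


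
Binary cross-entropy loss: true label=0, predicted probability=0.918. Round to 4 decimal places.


For y=0: Loss = -log(1-p)
= -log(1 - 0.918)
= -log(0.082)
= -(-2.501)
= 2.5010

2.5010


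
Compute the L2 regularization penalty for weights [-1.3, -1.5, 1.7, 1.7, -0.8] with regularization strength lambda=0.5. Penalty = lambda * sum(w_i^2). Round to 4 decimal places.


Squaring each weight:
(-1.3)^2 = 1.69
(-1.5)^2 = 2.25
1.7^2 = 2.89
1.7^2 = 2.89
(-0.8)^2 = 0.64
Sum of squares = 10.36
Penalty = 0.5 * 10.36 = 5.1800

5.1800


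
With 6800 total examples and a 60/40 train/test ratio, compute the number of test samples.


Train samples = 6800 * 60% = 4080
Test samples = 6800 - 4080
= 2720

2720


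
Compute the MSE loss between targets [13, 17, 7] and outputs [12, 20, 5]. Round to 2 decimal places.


Differences: [1, -3, 2]
Squared errors: [1, 9, 4]
Sum of squared errors = 14
MSE = 14 / 3 = 4.67

4.67


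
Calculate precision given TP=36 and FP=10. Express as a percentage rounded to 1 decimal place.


Precision = TP / (TP + FP) * 100
= 36 / (36 + 10)
= 36 / 46
= 0.7826
= 78.3%

78.3
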